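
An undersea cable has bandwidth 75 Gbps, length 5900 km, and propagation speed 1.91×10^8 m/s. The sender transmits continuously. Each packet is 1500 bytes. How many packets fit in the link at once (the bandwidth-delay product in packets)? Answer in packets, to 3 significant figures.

Propagation delay = 5900000 / 191000000 = 0.0308901 s.
BDP = R × t_prop = 75000000000 × 0.0308901 = 2316750000 bits.
In packets of 12000 bits: 193000 packets.

193000 packets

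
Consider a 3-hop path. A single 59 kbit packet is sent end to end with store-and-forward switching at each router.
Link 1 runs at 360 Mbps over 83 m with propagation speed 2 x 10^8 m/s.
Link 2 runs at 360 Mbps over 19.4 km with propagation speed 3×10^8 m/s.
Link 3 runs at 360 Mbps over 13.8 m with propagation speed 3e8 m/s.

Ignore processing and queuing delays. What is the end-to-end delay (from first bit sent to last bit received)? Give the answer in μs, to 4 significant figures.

556.8 μs

L = 59000 bits.
Transmission delay per hop = L/R = 59000/360000000 = 163.889 μs; 3 hops → 491.667 μs.
Propagation delays (d/s per hop): 0.415, 64.6667, 0.046 μs; sum = 65.1277 μs.
End-to-end = 556.8 μs.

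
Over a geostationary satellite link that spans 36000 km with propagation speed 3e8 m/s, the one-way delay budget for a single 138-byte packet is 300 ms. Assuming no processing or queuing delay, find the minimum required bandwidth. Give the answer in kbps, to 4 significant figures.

6.133 kbps

L = 1104 bits.
Propagation delay = 36000000 / 300000000 = 120 ms.
Transmission budget = 300 − 120 = 180 ms.
R ≥ L / t_tx = 1104 bits / 0.18 s = 6.133 kbps.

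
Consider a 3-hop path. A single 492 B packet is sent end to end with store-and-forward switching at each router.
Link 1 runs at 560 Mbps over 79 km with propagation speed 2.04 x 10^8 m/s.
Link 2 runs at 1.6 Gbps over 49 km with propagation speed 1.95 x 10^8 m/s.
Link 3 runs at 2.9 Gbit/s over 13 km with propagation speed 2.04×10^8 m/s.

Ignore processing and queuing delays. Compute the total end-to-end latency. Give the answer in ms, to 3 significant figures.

0.713 ms

L = 492 × 8 = 3936 bits.
Transmission delays (L/R per hop): 0.00702857, 0.00246, 0.00135724 ms; sum = 0.0108458 ms.
Propagation delays (d/s per hop): 0.387255, 0.251282, 0.0637255 ms; sum = 0.702262 ms.
End-to-end = 0.713 ms.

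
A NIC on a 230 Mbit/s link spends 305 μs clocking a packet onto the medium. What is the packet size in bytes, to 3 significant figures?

8770 bytes

L = R × t_tx = 230000000 b/s × 0.000305 s = 70150 bits.
In bytes: 70150 / 8 = 8770 bytes.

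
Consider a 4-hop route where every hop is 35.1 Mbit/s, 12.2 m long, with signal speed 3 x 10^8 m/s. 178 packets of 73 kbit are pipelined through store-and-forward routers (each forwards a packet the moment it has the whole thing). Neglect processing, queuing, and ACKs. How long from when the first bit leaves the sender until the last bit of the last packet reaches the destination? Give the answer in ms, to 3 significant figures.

376 ms

Per-hop transmission t_tx = L/R = 73000/35100000 = 2.07977 ms.
Per-hop propagation t_prop = 12.2/300000000 = 4.06667e-05 ms.
Pipeline fill: first packet needs 4·t_tx to clear all hops; remaining 177 packets each add one t_tx.
Total = (4+178-1)·t_tx + 4·t_prop = 181·2.07977 + 4·4.06667e-05 = 376 ms.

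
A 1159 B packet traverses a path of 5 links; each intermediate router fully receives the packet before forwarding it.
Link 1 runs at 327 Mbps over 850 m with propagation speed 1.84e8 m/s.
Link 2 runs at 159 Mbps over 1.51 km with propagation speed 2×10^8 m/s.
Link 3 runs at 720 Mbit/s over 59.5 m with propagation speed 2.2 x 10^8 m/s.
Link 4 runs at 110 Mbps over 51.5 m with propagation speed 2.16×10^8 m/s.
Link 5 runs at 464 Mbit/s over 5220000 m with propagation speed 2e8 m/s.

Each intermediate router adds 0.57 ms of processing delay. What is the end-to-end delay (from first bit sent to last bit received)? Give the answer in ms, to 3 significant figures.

28.6 ms

L = 1159 × 8 = 9272 bits.
Transmission delays (L/R per hop): 0.0283547, 0.0583145, 0.0128778, 0.0842909, 0.0199828 ms; sum = 0.203821 ms.
Propagation delays (d/s per hop): 0.00461957, 0.00755, 0.000270455, 0.000238426, 26.1 ms; sum = 26.1127 ms.
Processing at 4 router(s): 4 × 0.57 ms = 2.28 ms.
End-to-end = 28.6 ms.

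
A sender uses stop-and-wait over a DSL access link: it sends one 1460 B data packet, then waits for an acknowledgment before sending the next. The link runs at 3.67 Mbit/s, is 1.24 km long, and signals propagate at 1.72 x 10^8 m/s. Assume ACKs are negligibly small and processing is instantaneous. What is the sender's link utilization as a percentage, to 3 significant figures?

99.5 %

t_tx = L/R = 11680/3670000 = 0.00318256 s.
t_prop = 1240/172000000 = 7.2093e-06 s; RTT = 1.44186e-05 s.
Cycle = t_tx + RTT = 0.00319698 s.
Utilization = t_tx / cycle = 0.00318256/0.00319698 = 99.5 %.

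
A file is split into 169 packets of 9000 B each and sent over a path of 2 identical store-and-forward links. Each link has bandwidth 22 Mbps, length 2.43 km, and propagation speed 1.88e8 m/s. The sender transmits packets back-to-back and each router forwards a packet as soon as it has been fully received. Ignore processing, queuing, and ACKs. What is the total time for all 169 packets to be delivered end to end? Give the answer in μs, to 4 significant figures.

556400 μs

Per-hop transmission t_tx = L/R = 72000/22000000 = 3272.73 μs.
Per-hop propagation t_prop = 2430/188000000 = 12.9255 μs.
Pipeline fill: first packet needs 2·t_tx to clear all hops; remaining 168 packets each add one t_tx.
Total = (2+169-1)·t_tx + 2·t_prop = 170·3272.73 + 2·12.9255 = 556400 μs.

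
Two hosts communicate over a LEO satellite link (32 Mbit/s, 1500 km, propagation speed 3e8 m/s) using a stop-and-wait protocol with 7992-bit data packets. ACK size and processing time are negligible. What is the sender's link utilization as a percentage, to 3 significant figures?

t_tx = L/R = 7992/32000000 = 0.00024975 s.
t_prop = 1500000/300000000 = 0.005 s; RTT = 0.01 s.
Cycle = t_tx + RTT = 0.0102498 s.
Utilization = t_tx / cycle = 0.00024975/0.0102498 = 2.44 %.

2.44 %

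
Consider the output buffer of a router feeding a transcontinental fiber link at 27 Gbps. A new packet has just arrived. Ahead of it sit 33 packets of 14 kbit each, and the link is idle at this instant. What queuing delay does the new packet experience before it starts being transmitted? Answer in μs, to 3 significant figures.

Each queued packet: L/R = 14000/27000000000 = 0.518519 μs.
33 queued → 17.1111 μs.
Queuing delay = 17.1 μs.

17.1 μs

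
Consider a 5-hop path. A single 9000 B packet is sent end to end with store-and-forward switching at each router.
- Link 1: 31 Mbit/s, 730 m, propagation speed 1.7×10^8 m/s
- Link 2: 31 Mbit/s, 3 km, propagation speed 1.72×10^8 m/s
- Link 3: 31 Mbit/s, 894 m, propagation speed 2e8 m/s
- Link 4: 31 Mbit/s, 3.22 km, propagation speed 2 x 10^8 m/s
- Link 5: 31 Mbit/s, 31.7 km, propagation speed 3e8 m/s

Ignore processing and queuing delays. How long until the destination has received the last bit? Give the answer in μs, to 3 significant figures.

11800 μs

L = 9000 × 8 = 72000 bits.
Transmission delay per hop = L/R = 72000/31000000 = 2322.58 μs; 5 hops → 11612.9 μs.
Propagation delays (d/s per hop): 4.29412, 17.4419, 4.47, 16.1, 105.667 μs; sum = 147.973 μs.
End-to-end = 11800 μs.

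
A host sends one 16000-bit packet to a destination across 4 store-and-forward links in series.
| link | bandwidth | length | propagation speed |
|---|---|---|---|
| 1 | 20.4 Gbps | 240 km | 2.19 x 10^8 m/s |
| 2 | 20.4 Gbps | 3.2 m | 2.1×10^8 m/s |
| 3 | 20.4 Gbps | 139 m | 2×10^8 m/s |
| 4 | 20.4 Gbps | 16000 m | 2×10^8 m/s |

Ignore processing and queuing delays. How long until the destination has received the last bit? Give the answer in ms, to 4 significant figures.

Transmission delay per hop = L/R = 16000/20400000000 = 0.000784314 ms; 4 hops → 0.00313725 ms.
Propagation delays (d/s per hop): 1.09589, 1.52381e-05, 0.000695, 0.08 ms; sum = 1.1766 ms.
End-to-end = 1.180 ms.

1.180 ms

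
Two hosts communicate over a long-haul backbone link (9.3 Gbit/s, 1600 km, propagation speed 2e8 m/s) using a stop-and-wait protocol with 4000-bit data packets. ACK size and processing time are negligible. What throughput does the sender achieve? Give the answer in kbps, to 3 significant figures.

t_tx = L/R = 4000/9300000000 = 4.30108e-07 s.
t_prop = 1600000/200000000 = 0.008 s; RTT = 0.016 s.
Cycle = t_tx + RTT = 0.0160004 s.
Throughput = L / cycle = 4000 / 0.0160004 = 250 kbps.

250 kbps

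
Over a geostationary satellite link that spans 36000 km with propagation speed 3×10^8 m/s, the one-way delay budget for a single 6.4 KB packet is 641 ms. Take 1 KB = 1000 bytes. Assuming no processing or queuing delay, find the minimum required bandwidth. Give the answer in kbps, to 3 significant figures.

L = 51200 bits.
Propagation delay = 36000000 / 300000000 = 120 ms.
Transmission budget = 641 − 120 = 521 ms.
R ≥ L / t_tx = 51200 bits / 0.521 s = 98.3 kbps.

98.3 kbps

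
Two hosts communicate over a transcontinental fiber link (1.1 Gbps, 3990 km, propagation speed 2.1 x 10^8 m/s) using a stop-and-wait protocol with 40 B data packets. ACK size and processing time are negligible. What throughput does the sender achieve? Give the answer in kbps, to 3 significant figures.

8.42 kbps

t_tx = L/R = 320/1100000000 = 2.90909e-07 s.
t_prop = 3990000/210000000 = 0.019 s; RTT = 0.038 s.
Cycle = t_tx + RTT = 0.0380003 s.
Throughput = L / cycle = 320 / 0.0380003 = 8.42 kbps.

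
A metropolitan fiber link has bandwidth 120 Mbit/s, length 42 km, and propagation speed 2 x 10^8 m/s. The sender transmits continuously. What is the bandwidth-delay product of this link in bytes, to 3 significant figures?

3150 bytes

Propagation delay = 42000 / 200000000 = 0.00021 s.
BDP = R × t_prop = 120000000 × 0.00021 = 25200 bits.
In bytes: 25200/8 = 3150 bytes.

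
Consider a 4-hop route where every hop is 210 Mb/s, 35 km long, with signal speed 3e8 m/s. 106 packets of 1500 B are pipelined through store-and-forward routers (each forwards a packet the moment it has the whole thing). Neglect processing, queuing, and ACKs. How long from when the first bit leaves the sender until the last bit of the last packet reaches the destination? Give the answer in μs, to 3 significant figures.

6700 μs

Per-hop transmission t_tx = L/R = 12000/210000000 = 57.1429 μs.
Per-hop propagation t_prop = 35000/300000000 = 116.667 μs.
Pipeline fill: first packet needs 4·t_tx to clear all hops; remaining 105 packets each add one t_tx.
Total = (4+106-1)·t_tx + 4·t_prop = 109·57.1429 + 4·116.667 = 6700 μs.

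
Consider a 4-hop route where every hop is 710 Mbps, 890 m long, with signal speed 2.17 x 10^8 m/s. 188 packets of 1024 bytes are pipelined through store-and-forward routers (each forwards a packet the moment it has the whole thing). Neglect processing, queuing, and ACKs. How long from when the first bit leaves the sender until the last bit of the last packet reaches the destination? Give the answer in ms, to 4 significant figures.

Per-hop transmission t_tx = L/R = 8192/710000000 = 0.011538 ms.
Per-hop propagation t_prop = 890/217000000 = 0.00410138 ms.
Pipeline fill: first packet needs 4·t_tx to clear all hops; remaining 187 packets each add one t_tx.
Total = (4+188-1)·t_tx + 4·t_prop = 191·0.011538 + 4·0.00410138 = 2.220 ms.

2.220 ms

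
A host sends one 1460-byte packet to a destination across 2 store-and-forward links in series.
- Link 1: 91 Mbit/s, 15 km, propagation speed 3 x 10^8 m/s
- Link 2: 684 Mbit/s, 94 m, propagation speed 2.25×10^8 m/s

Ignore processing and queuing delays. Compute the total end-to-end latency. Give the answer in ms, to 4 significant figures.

L = 1460 × 8 = 11680 bits.
Transmission delays (L/R per hop): 0.128352, 0.017076 ms; sum = 0.145428 ms.
Propagation delays (d/s per hop): 0.05, 0.000417778 ms; sum = 0.0504178 ms.
End-to-end = 0.1958 ms.

0.1958 ms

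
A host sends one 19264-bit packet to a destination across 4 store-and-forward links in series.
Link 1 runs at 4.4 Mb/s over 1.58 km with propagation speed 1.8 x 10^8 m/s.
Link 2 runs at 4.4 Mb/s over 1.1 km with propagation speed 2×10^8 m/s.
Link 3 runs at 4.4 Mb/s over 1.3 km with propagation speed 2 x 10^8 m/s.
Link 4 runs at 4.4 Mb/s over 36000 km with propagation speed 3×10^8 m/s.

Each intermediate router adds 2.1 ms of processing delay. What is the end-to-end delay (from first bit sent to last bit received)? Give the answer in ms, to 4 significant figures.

Transmission delay per hop = L/R = 19264/4400000 = 4.37818 ms; 4 hops → 17.5127 ms.
Propagation delays (d/s per hop): 0.00877778, 0.0055, 0.0065, 120 ms; sum = 120.021 ms.
Processing at 3 router(s): 3 × 2.1 ms = 6.3 ms.
End-to-end = 143.8 ms.

143.8 ms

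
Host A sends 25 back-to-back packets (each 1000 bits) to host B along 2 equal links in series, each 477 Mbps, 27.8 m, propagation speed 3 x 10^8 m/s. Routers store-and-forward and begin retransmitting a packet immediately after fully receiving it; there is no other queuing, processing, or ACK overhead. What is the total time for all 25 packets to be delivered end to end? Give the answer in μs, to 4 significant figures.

Per-hop transmission t_tx = L/R = 1000/477000000 = 2.09644 μs.
Per-hop propagation t_prop = 27.8/300000000 = 0.0926667 μs.
Pipeline fill: first packet needs 2·t_tx to clear all hops; remaining 24 packets each add one t_tx.
Total = (2+25-1)·t_tx + 2·t_prop = 26·2.09644 + 2·0.0926667 = 54.69 μs.

54.69 μs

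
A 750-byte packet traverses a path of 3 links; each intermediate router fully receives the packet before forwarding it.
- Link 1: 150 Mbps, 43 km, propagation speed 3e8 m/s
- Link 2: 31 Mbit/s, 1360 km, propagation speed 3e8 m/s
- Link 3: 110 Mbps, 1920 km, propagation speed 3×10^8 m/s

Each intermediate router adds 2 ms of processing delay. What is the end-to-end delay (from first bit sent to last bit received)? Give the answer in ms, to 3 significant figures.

L = 750 × 8 = 6000 bits.
Transmission delays (L/R per hop): 0.04, 0.193548, 0.0545455 ms; sum = 0.288094 ms.
Propagation delays (d/s per hop): 0.143333, 4.53333, 6.4 ms; sum = 11.0767 ms.
Processing at 2 router(s): 2 × 2 ms = 4 ms.
End-to-end = 15.4 ms.

15.4 ms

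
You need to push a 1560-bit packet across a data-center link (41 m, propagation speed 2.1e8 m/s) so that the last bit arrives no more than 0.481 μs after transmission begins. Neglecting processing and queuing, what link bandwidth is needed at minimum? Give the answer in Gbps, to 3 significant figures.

Propagation delay = 41 / 210000000 = 0.195238 μs.
Transmission budget = 0.481 − 0.195238 = 0.285762 μs.
R ≥ L / t_tx = 1560 bits / 2.85762e-07 s = 5.46 Gbps.

5.46 Gbps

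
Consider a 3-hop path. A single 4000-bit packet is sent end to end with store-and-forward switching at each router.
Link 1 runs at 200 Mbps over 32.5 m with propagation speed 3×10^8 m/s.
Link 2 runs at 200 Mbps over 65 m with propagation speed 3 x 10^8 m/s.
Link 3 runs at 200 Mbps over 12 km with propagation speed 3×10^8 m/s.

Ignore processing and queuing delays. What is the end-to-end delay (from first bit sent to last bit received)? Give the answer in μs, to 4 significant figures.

Transmission delay per hop = L/R = 4000/200000000 = 20 μs; 3 hops → 60 μs.
Propagation delays (d/s per hop): 0.108333, 0.216667, 40 μs; sum = 40.325 μs.
End-to-end = 100.3 μs.

100.3 μs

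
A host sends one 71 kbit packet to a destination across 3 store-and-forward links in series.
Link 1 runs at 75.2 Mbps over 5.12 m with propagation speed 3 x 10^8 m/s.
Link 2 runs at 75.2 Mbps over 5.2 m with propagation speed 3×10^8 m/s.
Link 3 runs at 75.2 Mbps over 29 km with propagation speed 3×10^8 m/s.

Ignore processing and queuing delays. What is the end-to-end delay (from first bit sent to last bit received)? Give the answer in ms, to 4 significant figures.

2.929 ms

L = 71000 bits.
Transmission delay per hop = L/R = 71000/75200000 = 0.944149 ms; 3 hops → 2.83245 ms.
Propagation delays (d/s per hop): 1.70667e-05, 1.73333e-05, 0.0966667 ms; sum = 0.0967011 ms.
End-to-end = 2.929 ms.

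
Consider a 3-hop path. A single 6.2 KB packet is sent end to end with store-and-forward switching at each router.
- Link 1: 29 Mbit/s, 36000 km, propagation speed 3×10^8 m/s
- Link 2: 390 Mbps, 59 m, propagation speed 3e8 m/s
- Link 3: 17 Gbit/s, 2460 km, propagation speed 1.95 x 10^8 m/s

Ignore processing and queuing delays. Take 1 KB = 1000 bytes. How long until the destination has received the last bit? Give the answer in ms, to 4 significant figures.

L = 49600 bits.
Transmission delays (L/R per hop): 1.71034, 0.127179, 0.00291765 ms; sum = 1.84044 ms.
Propagation delays (d/s per hop): 120, 0.000196667, 12.6154 ms; sum = 132.616 ms.
End-to-end = 134.5 ms.

134.5 ms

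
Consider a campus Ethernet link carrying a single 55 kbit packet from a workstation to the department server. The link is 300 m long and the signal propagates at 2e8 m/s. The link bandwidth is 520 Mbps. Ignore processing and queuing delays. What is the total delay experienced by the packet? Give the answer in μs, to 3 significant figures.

107 μs

L = 55000 bits.
Transmission delay = L/R = 55000 / 520000000 = 105.769 μs.
Propagation delay = d/s = 300 m / 200000000 m/s = 1.5 μs.
Total = 107 μs.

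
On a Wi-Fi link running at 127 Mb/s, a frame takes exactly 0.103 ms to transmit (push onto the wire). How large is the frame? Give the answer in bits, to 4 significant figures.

13080 bits

L = R × t_tx = 127000000 b/s × 0.000103 s = 13081 bits.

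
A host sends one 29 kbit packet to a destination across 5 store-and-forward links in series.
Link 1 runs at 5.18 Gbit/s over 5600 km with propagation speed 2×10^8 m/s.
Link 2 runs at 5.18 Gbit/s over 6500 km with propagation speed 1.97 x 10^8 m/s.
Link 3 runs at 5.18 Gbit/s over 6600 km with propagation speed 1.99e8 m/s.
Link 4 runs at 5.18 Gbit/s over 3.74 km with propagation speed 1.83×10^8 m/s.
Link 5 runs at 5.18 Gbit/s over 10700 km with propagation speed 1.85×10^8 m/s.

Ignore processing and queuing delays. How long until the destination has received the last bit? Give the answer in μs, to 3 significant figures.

L = 29000 bits.
Transmission delay per hop = L/R = 29000/5180000000 = 5.59846 μs; 5 hops → 27.9923 μs.
Propagation delays (d/s per hop): 28000, 32994.9, 33165.8, 20.4372, 57837.8 μs; sum = 152019 μs.
End-to-end = 152000 μs.

152000 μs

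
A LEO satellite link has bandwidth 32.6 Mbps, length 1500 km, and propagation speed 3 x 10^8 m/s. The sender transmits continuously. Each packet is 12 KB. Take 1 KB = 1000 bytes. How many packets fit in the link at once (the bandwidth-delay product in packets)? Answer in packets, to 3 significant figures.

Propagation delay = 1500000 / 300000000 = 0.005 s.
BDP = R × t_prop = 32600000 × 0.005 = 163000 bits.
In packets of 96000 bits: 1.70 packets.

1.70 packets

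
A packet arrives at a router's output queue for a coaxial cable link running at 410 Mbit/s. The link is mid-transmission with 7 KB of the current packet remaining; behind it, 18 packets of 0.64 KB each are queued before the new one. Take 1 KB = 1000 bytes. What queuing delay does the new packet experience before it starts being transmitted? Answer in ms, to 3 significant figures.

0.361 ms

Each queued packet: L/R = 5120/410000000 = 0.0124878 ms.
18 queued → 0.22478 ms.
Plus remaining 56000 bits of current packet: 0.136585 ms.
Queuing delay = 0.361 ms.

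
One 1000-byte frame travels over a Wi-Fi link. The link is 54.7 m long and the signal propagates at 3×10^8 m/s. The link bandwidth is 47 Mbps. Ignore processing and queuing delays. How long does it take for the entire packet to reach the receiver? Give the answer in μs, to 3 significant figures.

170 μs

L = 1000 × 8 = 8000 bits.
Transmission delay = L/R = 8000 / 47000000 = 170.213 μs.
Propagation delay = d/s = 54.7 m / 300000000 m/s = 0.182333 μs.
Total = 170 μs.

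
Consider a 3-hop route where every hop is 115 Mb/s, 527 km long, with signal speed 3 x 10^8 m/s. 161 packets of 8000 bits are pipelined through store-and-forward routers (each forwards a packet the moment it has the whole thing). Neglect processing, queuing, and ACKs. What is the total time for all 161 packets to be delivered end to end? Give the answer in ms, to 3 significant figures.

16.6 ms

Per-hop transmission t_tx = L/R = 8000/115000000 = 0.0695652 ms.
Per-hop propagation t_prop = 527000/300000000 = 1.75667 ms.
Pipeline fill: first packet needs 3·t_tx to clear all hops; remaining 160 packets each add one t_tx.
Total = (3+161-1)·t_tx + 3·t_prop = 163·0.0695652 + 3·1.75667 = 16.6 ms.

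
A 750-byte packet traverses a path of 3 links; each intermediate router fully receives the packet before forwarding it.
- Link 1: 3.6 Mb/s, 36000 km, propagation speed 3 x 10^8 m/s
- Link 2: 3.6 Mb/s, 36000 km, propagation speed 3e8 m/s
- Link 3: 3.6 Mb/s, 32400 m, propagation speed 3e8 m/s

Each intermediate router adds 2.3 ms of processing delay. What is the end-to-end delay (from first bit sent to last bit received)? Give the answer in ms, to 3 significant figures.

250 ms

L = 750 × 8 = 6000 bits.
Transmission delay per hop = L/R = 6000/3600000 = 1.66667 ms; 3 hops → 5 ms.
Propagation delays (d/s per hop): 120, 120, 0.108 ms; sum = 240.108 ms.
Processing at 2 router(s): 2 × 2.3 ms = 4.6 ms.
End-to-end = 250 ms.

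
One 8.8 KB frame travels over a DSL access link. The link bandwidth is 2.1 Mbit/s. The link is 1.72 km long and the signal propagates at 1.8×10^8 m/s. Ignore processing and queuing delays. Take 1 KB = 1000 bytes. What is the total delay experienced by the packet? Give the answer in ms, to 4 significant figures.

L = 70400 bits.
Transmission delay = L/R = 70400 / 2100000 = 33.5238 ms.
Propagation delay = d/s = 1720 m / 180000000 m/s = 0.00955556 ms.
Total = 33.53 ms.

33.53 ms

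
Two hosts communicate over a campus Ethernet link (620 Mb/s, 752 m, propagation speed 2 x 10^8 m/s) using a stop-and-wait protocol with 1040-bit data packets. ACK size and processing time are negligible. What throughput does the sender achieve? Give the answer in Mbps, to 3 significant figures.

113 Mbps

t_tx = L/R = 1040/620000000 = 1.67742e-06 s.
t_prop = 752/200000000 = 3.76e-06 s; RTT = 7.52e-06 s.
Cycle = t_tx + RTT = 9.19742e-06 s.
Throughput = L / cycle = 1040 / 9.19742e-06 = 113 Mbps.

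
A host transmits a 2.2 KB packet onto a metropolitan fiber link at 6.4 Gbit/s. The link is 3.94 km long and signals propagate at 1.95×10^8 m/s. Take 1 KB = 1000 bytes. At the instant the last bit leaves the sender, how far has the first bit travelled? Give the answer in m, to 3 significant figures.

t_tx = L/R = 17600/6400000000 = 2.75e-06 s.
Distance = s × t_tx = 195000000 × 2.75e-06 = 536 m.

536 m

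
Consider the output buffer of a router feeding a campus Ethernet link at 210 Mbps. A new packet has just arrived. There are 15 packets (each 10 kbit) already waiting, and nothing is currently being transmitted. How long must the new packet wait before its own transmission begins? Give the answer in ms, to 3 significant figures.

0.714 ms

Each queued packet: L/R = 10000/210000000 = 0.047619 ms.
15 queued → 0.714286 ms.
Queuing delay = 0.714 ms.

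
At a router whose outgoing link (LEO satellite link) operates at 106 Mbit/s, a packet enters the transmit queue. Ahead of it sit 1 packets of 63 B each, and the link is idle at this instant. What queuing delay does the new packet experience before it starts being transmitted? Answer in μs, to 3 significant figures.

4.75 μs

Each queued packet: L/R = 504/106000000 = 4.75472 μs.
1 queued → 4.75472 μs.
Queuing delay = 4.75 μs.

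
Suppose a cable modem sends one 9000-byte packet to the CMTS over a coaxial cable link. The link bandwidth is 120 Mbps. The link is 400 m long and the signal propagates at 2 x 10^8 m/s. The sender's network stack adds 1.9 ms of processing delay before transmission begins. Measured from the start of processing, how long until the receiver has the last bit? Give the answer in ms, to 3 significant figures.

L = 9000 × 8 = 72000 bits.
Transmission delay = L/R = 72000 / 120000000 = 0.6 ms.
Propagation delay = d/s = 400 m / 200000000 m/s = 0.002 ms.
Plus processing delay 1.9 ms = 1.9 ms.
Total = 2.50 ms.

2.50 ms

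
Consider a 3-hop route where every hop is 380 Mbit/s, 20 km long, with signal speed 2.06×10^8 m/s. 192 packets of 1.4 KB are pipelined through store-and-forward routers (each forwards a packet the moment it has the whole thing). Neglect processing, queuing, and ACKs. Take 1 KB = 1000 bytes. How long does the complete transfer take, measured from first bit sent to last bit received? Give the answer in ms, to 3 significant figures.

6.01 ms

Per-hop transmission t_tx = L/R = 11200/380000000 = 0.0294737 ms.
Per-hop propagation t_prop = 20000/206000000 = 0.0970874 ms.
Pipeline fill: first packet needs 3·t_tx to clear all hops; remaining 191 packets each add one t_tx.
Total = (3+192-1)·t_tx + 3·t_prop = 194·0.0294737 + 3·0.0970874 = 6.01 ms.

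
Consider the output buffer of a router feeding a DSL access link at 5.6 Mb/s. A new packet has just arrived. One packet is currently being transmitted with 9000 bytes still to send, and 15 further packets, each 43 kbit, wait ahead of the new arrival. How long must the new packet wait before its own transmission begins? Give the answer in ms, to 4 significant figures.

128.0 ms

Each queued packet: L/R = 43000/5600000 = 7.67857 ms.
15 queued → 115.179 ms.
Plus remaining 72000 bits of current packet: 12.8571 ms.
Queuing delay = 128.0 ms.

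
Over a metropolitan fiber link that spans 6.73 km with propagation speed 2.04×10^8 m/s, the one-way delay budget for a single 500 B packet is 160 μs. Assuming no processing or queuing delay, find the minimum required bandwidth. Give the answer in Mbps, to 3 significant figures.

31.5 Mbps

L = 4000 bits.
Propagation delay = 6730 / 204000000 = 32.9902 μs.
Transmission budget = 160 − 32.9902 = 127.01 μs.
R ≥ L / t_tx = 4000 bits / 0.00012701 s = 31.5 Mbps.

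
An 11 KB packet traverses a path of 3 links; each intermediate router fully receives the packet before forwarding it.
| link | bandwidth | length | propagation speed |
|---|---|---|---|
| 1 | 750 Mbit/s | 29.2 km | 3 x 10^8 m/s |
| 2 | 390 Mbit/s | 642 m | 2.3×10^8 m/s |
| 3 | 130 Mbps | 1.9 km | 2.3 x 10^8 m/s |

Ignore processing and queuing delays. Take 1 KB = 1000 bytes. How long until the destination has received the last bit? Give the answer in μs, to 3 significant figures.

L = 88000 bits.
Transmission delays (L/R per hop): 117.333, 225.641, 676.923 μs; sum = 1019.9 μs.
Propagation delays (d/s per hop): 97.3333, 2.7913, 8.26087 μs; sum = 108.386 μs.
End-to-end = 1130 μs.

1130 μs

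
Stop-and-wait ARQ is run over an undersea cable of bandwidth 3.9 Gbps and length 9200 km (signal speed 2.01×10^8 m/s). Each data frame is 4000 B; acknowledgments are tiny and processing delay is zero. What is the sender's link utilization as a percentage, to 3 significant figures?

t_tx = L/R = 32000/3900000000 = 8.20513e-06 s.
t_prop = 9200000/2.01e+08 = 0.0457711 s; RTT = 0.0915423 s.
Cycle = t_tx + RTT = 0.0915505 s.
Utilization = t_tx / cycle = 8.20513e-06/0.0915505 = 0.00896 %.

0.00896 %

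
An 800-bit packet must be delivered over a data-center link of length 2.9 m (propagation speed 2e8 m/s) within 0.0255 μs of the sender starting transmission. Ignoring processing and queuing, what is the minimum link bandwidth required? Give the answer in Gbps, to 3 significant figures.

72.7 Gbps

Propagation delay = 2.9 / 200000000 = 0.0145 μs.
Transmission budget = 0.0255 − 0.0145 = 0.011 μs.
R ≥ L / t_tx = 800 bits / 1.1e-08 s = 72.7 Gbps.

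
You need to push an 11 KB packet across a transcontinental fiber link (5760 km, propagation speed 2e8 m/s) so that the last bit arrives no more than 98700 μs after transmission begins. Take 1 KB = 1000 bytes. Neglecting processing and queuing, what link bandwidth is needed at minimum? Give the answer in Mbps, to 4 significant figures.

1.259 Mbps

L = 88000 bits.
Propagation delay = 5760000 / 200000000 = 28800 μs.
Transmission budget = 98700 − 28800 = 69900 μs.
R ≥ L / t_tx = 88000 bits / 0.0699 s = 1.259 Mbps.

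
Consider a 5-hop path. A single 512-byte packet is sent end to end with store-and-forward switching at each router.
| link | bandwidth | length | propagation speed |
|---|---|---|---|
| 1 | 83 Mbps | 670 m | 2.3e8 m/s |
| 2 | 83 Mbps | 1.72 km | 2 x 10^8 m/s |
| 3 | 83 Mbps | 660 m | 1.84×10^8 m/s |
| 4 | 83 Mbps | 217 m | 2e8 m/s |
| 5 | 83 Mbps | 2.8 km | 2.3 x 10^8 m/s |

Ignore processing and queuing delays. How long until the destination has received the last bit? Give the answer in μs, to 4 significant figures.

275.1 μs

L = 512 × 8 = 4096 bits.
Transmission delay per hop = L/R = 4096/83000000 = 49.3494 μs; 5 hops → 246.747 μs.
Propagation delays (d/s per hop): 2.91304, 8.6, 3.58696, 1.085, 12.1739 μs; sum = 28.3589 μs.
End-to-end = 275.1 μs.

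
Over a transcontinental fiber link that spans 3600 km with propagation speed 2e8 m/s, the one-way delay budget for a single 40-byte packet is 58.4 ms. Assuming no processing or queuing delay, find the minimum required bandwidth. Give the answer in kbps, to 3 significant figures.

7.92 kbps

L = 320 bits.
Propagation delay = 3600000 / 200000000 = 18 ms.
Transmission budget = 58.4 − 18 = 40.4 ms.
R ≥ L / t_tx = 320 bits / 0.0404 s = 7.92 kbps.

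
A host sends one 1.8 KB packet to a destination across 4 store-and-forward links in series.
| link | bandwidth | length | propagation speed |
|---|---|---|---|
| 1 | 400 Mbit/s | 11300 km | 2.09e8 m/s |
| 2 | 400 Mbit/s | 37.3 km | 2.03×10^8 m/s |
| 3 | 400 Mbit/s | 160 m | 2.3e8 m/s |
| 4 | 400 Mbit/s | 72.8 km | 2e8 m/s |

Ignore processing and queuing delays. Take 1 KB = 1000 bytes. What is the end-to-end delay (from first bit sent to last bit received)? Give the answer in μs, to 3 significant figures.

54800 μs

L = 14400 bits.
Transmission delay per hop = L/R = 14400/400000000 = 36 μs; 4 hops → 144 μs.
Propagation delays (d/s per hop): 54067, 183.744, 0.695652, 364 μs; sum = 54615.4 μs.
End-to-end = 54800 μs.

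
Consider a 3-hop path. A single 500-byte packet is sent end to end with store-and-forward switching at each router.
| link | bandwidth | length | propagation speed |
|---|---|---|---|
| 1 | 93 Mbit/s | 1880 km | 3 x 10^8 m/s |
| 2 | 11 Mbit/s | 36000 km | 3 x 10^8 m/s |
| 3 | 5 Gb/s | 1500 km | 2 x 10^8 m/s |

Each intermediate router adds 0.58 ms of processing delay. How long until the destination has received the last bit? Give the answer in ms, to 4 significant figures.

L = 500 × 8 = 4000 bits.
Transmission delays (L/R per hop): 0.0430108, 0.363636, 0.0008 ms; sum = 0.407447 ms.
Propagation delays (d/s per hop): 6.26667, 120, 7.5 ms; sum = 133.767 ms.
Processing at 2 router(s): 2 × 0.58 ms = 1.16 ms.
End-to-end = 135.3 ms.

135.3 ms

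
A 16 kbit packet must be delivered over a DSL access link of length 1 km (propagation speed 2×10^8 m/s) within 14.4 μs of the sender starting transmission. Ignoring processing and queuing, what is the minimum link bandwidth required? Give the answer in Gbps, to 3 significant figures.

1.70 Gbps

Propagation delay = 1000 / 200000000 = 5 μs.
Transmission budget = 14.4 − 5 = 9.4 μs.
R ≥ L / t_tx = 16000 bits / 9.4e-06 s = 1.70 Gbps.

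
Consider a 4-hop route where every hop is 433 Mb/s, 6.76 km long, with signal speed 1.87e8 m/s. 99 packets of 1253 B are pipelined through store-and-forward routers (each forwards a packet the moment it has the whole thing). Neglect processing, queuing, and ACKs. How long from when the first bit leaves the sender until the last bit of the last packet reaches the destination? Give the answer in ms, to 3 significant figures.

2.51 ms

Per-hop transmission t_tx = L/R = 10024/433000000 = 0.0231501 ms.
Per-hop propagation t_prop = 6760/187000000 = 0.0361497 ms.
Pipeline fill: first packet needs 4·t_tx to clear all hops; remaining 98 packets each add one t_tx.
Total = (4+99-1)·t_tx + 4·t_prop = 102·0.0231501 + 4·0.0361497 = 2.51 ms.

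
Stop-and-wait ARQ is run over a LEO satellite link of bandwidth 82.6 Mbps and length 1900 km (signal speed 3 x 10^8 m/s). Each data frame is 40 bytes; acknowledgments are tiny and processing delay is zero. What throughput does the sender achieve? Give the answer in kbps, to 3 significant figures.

25.3 kbps

t_tx = L/R = 320/82600000 = 3.87409e-06 s.
t_prop = 1900000/300000000 = 0.00633333 s; RTT = 0.0126667 s.
Cycle = t_tx + RTT = 0.0126705 s.
Throughput = L / cycle = 320 / 0.0126705 = 25.3 kbps.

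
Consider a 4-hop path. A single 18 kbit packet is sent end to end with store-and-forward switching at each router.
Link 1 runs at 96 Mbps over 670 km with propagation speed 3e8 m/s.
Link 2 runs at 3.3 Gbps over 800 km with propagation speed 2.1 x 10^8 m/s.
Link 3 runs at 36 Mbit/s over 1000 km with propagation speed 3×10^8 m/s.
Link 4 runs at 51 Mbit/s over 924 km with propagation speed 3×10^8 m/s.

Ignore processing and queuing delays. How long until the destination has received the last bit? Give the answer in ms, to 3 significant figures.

13.5 ms

L = 18000 bits.
Transmission delays (L/R per hop): 0.1875, 0.00545455, 0.5, 0.352941 ms; sum = 1.0459 ms.
Propagation delays (d/s per hop): 2.23333, 3.80952, 3.33333, 3.08 ms; sum = 12.4562 ms.
End-to-end = 13.5 ms.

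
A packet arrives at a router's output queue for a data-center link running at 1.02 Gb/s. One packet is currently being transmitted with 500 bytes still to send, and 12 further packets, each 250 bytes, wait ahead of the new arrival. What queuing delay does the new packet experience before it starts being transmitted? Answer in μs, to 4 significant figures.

27.45 μs

Each queued packet: L/R = 2000/1020000000 = 1.96078 μs.
12 queued → 23.5294 μs.
Plus remaining 4000 bits of current packet: 3.92157 μs.
Queuing delay = 27.45 μs.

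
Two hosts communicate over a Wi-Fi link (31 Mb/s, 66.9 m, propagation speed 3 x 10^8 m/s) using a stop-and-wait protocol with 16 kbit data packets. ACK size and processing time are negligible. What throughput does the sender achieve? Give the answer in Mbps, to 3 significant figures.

31.0 Mbps

t_tx = L/R = 16000/31000000 = 0.000516129 s.
t_prop = 66.9/300000000 = 2.23e-07 s; RTT = 4.46e-07 s.
Cycle = t_tx + RTT = 0.000516575 s.
Throughput = L / cycle = 16000 / 0.000516575 = 31.0 Mbps.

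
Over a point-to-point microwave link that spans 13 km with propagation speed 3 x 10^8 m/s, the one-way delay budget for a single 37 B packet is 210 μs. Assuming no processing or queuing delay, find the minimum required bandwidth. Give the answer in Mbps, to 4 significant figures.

L = 296 bits.
Propagation delay = 13000 / 300000000 = 43.3333 μs.
Transmission budget = 210 − 43.3333 = 166.667 μs.
R ≥ L / t_tx = 296 bits / 0.000166667 s = 1.776 Mbps.

1.776 Mbps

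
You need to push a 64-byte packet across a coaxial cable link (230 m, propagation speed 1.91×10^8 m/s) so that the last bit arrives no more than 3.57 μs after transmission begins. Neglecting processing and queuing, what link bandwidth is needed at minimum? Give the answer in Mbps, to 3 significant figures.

L = 512 bits.
Propagation delay = 230 / 191000000 = 1.20419 μs.
Transmission budget = 3.57 − 1.20419 = 2.36581 μs.
R ≥ L / t_tx = 512 bits / 2.36581e-06 s = 216 Mbps.

216 Mbps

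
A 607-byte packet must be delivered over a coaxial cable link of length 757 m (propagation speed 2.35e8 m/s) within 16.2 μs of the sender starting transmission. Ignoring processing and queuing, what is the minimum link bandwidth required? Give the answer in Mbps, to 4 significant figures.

374.2 Mbps

L = 4856 bits.
Propagation delay = 757 / 235000000 = 3.22128 μs.
Transmission budget = 16.2 − 3.22128 = 12.9787 μs.
R ≥ L / t_tx = 4856 bits / 1.29787e-05 s = 374.2 Mbps.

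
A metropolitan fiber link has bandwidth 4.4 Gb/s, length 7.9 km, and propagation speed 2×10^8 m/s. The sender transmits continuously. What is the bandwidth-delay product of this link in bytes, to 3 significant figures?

21700 bytes

Propagation delay = 7900 / 200000000 = 3.95e-05 s.
BDP = R × t_prop = 4400000000 × 3.95e-05 = 173800 bits.
In bytes: 173800/8 = 21700 bytes.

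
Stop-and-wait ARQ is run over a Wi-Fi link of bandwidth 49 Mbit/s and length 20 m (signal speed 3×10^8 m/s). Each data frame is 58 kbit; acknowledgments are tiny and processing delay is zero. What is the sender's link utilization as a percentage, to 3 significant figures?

100 %

t_tx = L/R = 58000/49000000 = 0.00118367 s.
t_prop = 20/300000000 = 6.66667e-08 s; RTT = 1.33333e-07 s.
Cycle = t_tx + RTT = 0.00118381 s.
Utilization = t_tx / cycle = 0.00118367/0.00118381 = 100 %.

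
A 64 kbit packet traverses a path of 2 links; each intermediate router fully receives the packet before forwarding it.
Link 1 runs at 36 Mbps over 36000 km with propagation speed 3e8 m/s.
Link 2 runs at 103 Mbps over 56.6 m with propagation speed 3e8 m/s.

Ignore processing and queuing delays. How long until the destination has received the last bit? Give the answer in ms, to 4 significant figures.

122.4 ms

L = 64000 bits.
Transmission delays (L/R per hop): 1.77778, 0.621359 ms; sum = 2.39914 ms.
Propagation delays (d/s per hop): 120, 0.000188667 ms; sum = 120 ms.
End-to-end = 122.4 ms.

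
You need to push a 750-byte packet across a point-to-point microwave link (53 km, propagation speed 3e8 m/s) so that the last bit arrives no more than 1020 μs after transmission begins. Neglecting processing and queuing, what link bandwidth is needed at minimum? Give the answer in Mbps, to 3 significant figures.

7.11 Mbps

L = 6000 bits.
Propagation delay = 53000 / 300000000 = 176.667 μs.
Transmission budget = 1020 − 176.667 = 843.333 μs.
R ≥ L / t_tx = 6000 bits / 0.000843333 s = 7.11 Mbps.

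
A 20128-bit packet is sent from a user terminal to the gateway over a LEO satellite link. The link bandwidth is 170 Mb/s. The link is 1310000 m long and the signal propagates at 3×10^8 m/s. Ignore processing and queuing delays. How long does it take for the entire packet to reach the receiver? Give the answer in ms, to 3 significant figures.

4.49 ms

Transmission delay = L/R = 20128 / 170000000 = 0.1184 ms.
Propagation delay = d/s = 1310000 m / 300000000 m/s = 4.36667 ms.
Total = 4.49 ms.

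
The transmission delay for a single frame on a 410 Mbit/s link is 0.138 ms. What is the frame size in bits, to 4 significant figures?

56580 bits

L = R × t_tx = 410000000 b/s × 0.000138 s = 56580 bits.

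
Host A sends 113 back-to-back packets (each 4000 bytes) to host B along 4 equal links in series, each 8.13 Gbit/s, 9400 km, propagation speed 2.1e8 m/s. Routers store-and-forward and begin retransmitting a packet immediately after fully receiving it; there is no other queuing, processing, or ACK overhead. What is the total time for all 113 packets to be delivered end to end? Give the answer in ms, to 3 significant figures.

Per-hop transmission t_tx = L/R = 32000/8.13e+09 = 0.00393604 ms.
Per-hop propagation t_prop = 9400000/210000000 = 44.7619 ms.
Pipeline fill: first packet needs 4·t_tx to clear all hops; remaining 112 packets each add one t_tx.
Total = (4+113-1)·t_tx + 4·t_prop = 116·0.00393604 + 4·44.7619 = 180 ms.

180 ms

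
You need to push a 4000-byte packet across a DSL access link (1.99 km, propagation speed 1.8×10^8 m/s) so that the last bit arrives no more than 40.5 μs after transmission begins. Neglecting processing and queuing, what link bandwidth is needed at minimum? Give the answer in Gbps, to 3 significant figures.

L = 32000 bits.
Propagation delay = 1990 / 180000000 = 11.0556 μs.
Transmission budget = 40.5 − 11.0556 = 29.4444 μs.
R ≥ L / t_tx = 32000 bits / 2.94444e-05 s = 1.09 Gbps.

1.09 Gbps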